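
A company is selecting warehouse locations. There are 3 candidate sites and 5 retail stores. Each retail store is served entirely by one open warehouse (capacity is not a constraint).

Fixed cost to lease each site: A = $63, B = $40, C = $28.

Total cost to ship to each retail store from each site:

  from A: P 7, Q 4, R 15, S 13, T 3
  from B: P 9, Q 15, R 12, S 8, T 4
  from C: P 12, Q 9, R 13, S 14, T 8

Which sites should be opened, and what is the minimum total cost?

For any fixed open set, each retail store goes to its cheapest open site; total = fixed + service.
{C}: P→C 12, Q→C 9, R→C 13, S→C 14, T→C 8. Service 56; fixed 28; total 84.
{B}: P→B 9, Q→B 15, R→B 12, S→B 8, T→B 4. Service 48; fixed 40; total 88.
{A}: service 42 + fixed 63 = 105
{A, B, C}: service 34 + fixed 131 = 165
No other subset beats 84.

Open C only; minimum total cost 84.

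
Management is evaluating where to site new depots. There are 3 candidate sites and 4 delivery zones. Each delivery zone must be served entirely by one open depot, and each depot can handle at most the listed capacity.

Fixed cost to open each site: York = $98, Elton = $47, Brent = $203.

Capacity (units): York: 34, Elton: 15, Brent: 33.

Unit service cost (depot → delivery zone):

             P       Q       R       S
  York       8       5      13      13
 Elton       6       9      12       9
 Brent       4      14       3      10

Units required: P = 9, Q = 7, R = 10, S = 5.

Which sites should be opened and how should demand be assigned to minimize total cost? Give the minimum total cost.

Minimum total cost: 400

Open {York}: P→York 8·9=72, Q→York 5·7=35, R→York 13·10=130, S→York 13·5=65.
Loads: York carries 31/34. Service 302; fixed 98; total 400.
Next best feasible plan costs 409.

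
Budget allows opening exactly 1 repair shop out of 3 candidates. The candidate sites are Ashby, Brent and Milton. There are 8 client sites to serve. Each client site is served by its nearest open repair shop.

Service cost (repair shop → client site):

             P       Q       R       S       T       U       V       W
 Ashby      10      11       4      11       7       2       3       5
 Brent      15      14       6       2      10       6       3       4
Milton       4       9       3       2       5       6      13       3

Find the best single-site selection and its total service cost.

Choose Milton only; total service cost 45.

With exactly 1 open, each client site uses its cheapest among the chosen.
{Milton}: P→Milton 4, Q→Milton 9, R→Milton 3, S→Milton 2, T→Milton 5, U→Milton 6, V→Milton 13, W→Milton 3. Service cost 45.
{Ashby}: service cost 53
{Brent}: service cost 60
Among all 3 size-1 choices, {Milton} is lowest.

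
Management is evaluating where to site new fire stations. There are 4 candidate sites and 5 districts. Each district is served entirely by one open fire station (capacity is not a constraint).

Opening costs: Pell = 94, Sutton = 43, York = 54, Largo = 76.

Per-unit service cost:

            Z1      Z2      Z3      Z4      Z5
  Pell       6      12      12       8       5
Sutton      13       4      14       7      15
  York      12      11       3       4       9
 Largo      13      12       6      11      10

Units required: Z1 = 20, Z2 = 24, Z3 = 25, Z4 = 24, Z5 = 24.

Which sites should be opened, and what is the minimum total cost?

Open Pell, Sutton and York; minimum total cost 698.

For any fixed open set, each district goes to its cheapest open site; total = fixed + service.
{Pell, Sutton, York}: Z1→Pell 6·20=120, Z2→Sutton 4·24=96, Z3→York 3·25=75, Z4→York 4·24=96, Z5→Pell 5·24=120. Service 507; fixed 191; total 698.
{Pell, Sutton, York, Largo}: Z1→Pell 6·20=120, Z2→Sutton 4·24=96, Z3→York 3·25=75, Z4→York 4·24=96, Z5→Pell 5·24=120. Service 507; fixed 267; total 774.
{Sutton, York}: Z1→York 12·20=240, Z2→Sutton 4·24=96, Z3→York 3·25=75, Z4→York 4·24=96, Z5→York 9·24=216. Service 723; fixed 97; total 820.
{Sutton}: service 1234 + fixed 43 = 1277
(All 15 nonempty subsets were checked; Pell, Sutton and York is lowest.)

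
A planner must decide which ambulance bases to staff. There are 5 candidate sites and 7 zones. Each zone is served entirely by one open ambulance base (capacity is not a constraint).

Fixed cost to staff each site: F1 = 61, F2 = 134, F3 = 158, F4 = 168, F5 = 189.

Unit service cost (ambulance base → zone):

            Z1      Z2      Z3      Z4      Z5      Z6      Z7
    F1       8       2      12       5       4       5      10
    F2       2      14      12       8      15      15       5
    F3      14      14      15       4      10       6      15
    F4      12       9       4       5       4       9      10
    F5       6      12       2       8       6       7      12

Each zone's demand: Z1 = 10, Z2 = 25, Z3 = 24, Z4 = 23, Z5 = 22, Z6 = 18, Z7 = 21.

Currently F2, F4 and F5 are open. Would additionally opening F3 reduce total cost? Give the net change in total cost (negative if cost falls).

No — net change +117 (cost rises by 117).

Current service cost with {F2, F4, F5}: 727.
Adding F3: each zone re-picks its cheapest; new service cost 686, saving 41.
Extra fixed cost: 158. Net change = 158 − 41 = 117.
(Totals: 1218 → 1335.)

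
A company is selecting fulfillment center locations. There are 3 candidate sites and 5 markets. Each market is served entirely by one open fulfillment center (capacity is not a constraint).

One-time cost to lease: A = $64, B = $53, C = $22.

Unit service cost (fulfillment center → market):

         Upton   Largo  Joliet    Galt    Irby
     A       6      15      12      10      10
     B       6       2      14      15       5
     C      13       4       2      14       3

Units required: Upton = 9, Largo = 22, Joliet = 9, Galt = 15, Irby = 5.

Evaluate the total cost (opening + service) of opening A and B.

Each market is assigned to its cheapest site among the open ones.
{A, B}: Upton→A 6·9=54, Largo→B 2·22=44, Joliet→A 12·9=108, Galt→A 10·15=150, Irby→B 5·5=25. Service 381; fixed 117; total 498.

Total cost: 498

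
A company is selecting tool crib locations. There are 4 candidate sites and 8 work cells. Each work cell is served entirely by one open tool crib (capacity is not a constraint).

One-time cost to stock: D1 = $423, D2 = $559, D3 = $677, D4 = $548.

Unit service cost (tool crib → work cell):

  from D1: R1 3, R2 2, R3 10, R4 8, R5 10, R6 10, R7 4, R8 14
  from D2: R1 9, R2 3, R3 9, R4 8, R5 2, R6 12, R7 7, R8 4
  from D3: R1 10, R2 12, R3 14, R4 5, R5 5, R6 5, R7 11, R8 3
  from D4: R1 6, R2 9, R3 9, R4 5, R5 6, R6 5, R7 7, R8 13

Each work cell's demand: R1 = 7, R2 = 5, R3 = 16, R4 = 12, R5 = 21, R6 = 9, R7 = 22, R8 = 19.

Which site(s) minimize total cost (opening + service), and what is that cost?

Open D2 only; minimum total cost 1257.

For any fixed open set, each work cell goes to its cheapest open site; total = fixed + service.
{D2}: R1→D2 9·7=63, R2→D2 3·5=15, R3→D2 9·16=144, R4→D2 8·12=96, R5→D2 2·21=42, R6→D2 12·9=108, R7→D2 7·22=154, R8→D2 4·19=76. Service 698; fixed 559; total 1257.
{D1}: R1→D1 3·7=21, R2→D1 2·5=10, R3→D1 10·16=160, R4→D1 8·12=96, R5→D1 10·21=210, R6→D1 10·9=90, R7→D1 4·22=88, R8→D1 14·19=266. Service 941; fixed 423; total 1364.
{D4}: service 863 + fixed 548 = 1411
{D1, D2, D3, D4}: service 467 + fixed 2207 = 2674
No other subset beats 1257.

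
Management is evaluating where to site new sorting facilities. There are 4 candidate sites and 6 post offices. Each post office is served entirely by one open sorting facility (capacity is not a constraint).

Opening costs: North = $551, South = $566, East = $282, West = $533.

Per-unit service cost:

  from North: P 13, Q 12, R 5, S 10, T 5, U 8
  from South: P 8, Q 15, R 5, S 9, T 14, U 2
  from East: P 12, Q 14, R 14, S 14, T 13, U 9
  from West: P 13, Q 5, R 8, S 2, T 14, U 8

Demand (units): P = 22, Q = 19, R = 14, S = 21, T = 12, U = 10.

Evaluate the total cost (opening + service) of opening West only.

Each post office is assigned to its cheapest site among the open ones.
{West}: P→West 13·22=286, Q→West 5·19=95, R→West 8·14=112, S→West 2·21=42, T→West 14·12=168, U→West 8·10=80. Service 783; fixed 533; total 1316.

Total cost: 1316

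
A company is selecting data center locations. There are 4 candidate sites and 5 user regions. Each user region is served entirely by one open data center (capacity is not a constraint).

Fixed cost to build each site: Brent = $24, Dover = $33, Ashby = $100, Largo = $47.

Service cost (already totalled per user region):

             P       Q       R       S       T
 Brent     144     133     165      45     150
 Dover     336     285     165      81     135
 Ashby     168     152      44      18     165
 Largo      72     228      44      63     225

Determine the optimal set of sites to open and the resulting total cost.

Open Brent and Largo; minimum total cost 515.

For any fixed open set, each user region goes to its cheapest open site; total = fixed + service.
{Brent, Largo}: P→Largo 72, Q→Brent 133, R→Largo 44, S→Brent 45, T→Brent 150. Service 444; fixed 71; total 515.
{Brent, Dover, Largo}: service 429 + fixed 104 = 533
{Brent, Ashby, Largo}: service 417 + fixed 171 = 588
{Brent, Dover, Ashby, Largo}: service 402 + fixed 204 = 606
No other subset beats 515.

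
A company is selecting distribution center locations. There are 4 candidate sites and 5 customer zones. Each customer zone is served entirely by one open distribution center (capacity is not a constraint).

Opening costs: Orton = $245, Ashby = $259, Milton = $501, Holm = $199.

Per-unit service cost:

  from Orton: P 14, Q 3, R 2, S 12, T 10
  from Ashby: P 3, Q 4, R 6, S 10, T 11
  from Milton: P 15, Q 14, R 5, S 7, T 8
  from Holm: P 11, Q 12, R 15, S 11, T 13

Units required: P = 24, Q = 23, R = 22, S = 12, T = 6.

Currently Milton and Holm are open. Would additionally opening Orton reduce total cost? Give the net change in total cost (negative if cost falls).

Yes — net change −28 (cost falls by 28).

Current service cost with {Milton, Holm}: 782.
Adding Orton: each customer zone re-picks its cheapest; new service cost 509, saving 273.
Extra fixed cost: 245. Net change = 245 − 273 = -28.
(Totals: 1482 → 1454.)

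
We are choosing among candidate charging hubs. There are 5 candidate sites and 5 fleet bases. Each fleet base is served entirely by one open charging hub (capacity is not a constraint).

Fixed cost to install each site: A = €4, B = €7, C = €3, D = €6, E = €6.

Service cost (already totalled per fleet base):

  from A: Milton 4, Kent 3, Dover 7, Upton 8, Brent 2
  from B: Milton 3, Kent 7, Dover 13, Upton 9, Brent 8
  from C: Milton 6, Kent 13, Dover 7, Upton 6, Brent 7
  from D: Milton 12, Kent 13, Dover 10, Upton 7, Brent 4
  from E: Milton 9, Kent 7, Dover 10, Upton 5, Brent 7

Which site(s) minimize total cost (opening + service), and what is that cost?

Open A only; minimum total cost 28.

For any fixed open set, each fleet base goes to its cheapest open site; total = fixed + service.
{A}: Milton→A 4, Kent→A 3, Dover→A 7, Upton→A 8, Brent→A 2. Service 24; fixed 4; total 28.
{A, C}: service 22 + fixed 7 = 29
{A, E}: Milton→A 4, Kent→A 3, Dover→A 7, Upton→E 5, Brent→A 2. Service 21; fixed 10; total 31.
{A, B, C, D, E}: Milton→B 3, Kent→A 3, Dover→A 7, Upton→E 5, Brent→A 2. Service 20; fixed 26; total 46.
No other subset beats 28.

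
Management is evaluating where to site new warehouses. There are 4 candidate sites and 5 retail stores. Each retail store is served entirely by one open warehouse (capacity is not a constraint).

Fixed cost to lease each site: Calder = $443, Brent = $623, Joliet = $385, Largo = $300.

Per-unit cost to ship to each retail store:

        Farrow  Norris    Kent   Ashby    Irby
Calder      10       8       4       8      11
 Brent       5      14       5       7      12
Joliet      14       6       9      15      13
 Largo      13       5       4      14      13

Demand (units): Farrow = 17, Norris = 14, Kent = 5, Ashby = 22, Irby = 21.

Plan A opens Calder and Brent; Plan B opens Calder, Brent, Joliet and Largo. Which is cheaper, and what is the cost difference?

Plan A is cheaper by 643.

Plan A: {Calder, Brent}: Farrow→Brent 5·17=85, Norris→Calder 8·14=112, Kent→Calder 4·5=20, Ashby→Brent 7·22=154, Irby→Calder 11·21=231. Service 602; fixed 1066; total 1668.
Plan B: {Calder, Brent, Joliet, Largo}: Farrow→Brent 5·17=85, Norris→Largo 5·14=70, Kent→Calder 4·5=20, Ashby→Brent 7·22=154, Irby→Calder 11·21=231. Service 560; fixed 1751; total 2311.
Difference: |1668 − 2311| = 643.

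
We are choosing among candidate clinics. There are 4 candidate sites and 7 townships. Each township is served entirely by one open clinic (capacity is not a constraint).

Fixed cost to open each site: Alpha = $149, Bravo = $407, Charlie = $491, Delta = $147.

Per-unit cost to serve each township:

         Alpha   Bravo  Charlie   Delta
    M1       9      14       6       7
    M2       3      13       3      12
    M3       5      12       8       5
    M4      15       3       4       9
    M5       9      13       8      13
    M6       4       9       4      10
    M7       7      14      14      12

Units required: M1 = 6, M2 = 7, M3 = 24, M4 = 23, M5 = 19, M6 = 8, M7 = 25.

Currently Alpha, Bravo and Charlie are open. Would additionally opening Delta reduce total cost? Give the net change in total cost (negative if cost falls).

Current service cost with {Alpha, Bravo, Charlie}: 605.
Adding Delta: each township re-picks its cheapest; new service cost 605, saving 0.
Extra fixed cost: 147. Net change = 147 − 0 = 147.
(Totals: 1652 → 1799.)

No — net change +147 (cost rises by 147).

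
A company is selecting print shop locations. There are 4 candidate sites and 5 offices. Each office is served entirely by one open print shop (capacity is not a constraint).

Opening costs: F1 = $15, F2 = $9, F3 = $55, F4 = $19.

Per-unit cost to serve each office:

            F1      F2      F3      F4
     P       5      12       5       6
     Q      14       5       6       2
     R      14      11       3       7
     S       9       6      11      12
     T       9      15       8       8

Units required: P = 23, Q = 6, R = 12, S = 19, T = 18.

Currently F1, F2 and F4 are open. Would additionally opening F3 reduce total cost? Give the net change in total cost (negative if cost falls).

No — net change +7 (cost rises by 7).

Current service cost with {F1, F2, F4}: 469.
Adding F3: each office re-picks its cheapest; new service cost 421, saving 48.
Extra fixed cost: 55. Net change = 55 − 48 = 7.
(Totals: 512 → 519.)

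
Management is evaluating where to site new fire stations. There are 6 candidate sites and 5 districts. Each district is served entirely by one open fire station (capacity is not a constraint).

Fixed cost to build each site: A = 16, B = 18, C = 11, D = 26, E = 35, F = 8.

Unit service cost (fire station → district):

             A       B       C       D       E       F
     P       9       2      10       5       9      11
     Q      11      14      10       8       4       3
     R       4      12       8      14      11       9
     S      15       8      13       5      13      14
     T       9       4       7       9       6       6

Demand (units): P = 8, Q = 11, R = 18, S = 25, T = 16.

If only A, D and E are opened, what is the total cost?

Total cost: 454

Each district is assigned to its cheapest site among the open ones.
{A, D, E}: P→D 5·8=40, Q→E 4·11=44, R→A 4·18=72, S→D 5·25=125, T→E 6·16=96. Service 377; fixed 77; total 454.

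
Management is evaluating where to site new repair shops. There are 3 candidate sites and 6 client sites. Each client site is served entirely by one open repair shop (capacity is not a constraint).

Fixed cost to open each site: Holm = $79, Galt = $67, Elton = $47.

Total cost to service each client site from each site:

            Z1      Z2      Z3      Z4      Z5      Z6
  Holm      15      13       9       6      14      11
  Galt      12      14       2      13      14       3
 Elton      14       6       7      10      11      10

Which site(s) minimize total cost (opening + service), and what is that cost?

For any fixed open set, each client site goes to its cheapest open site; total = fixed + service.
{Elton}: Z1→Elton 14, Z2→Elton 6, Z3→Elton 7, Z4→Elton 10, Z5→Elton 11, Z6→Elton 10. Service 58; fixed 47; total 105.
{Galt}: service 58 + fixed 67 = 125
{Holm}: service 68 + fixed 79 = 147
{Holm, Galt, Elton}: service 40 + fixed 193 = 233
No other subset beats 105.

Open Elton only; minimum total cost 105.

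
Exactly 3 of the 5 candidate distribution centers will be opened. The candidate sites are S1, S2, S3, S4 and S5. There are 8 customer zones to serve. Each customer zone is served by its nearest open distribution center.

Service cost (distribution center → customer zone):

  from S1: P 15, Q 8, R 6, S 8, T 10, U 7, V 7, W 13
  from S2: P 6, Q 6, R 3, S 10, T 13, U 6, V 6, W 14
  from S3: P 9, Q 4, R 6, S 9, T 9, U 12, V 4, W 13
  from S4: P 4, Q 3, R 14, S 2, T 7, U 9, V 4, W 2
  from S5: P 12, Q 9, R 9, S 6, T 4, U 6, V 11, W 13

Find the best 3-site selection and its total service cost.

With exactly 3 open, each customer zone uses its cheapest among the chosen.
{S2, S4, S5}: P→S4 4, Q→S4 3, R→S2 3, S→S4 2, T→S5 4, U→S2 6, V→S4 4, W→S4 2. Service cost 28.
{S1, S2, S4}: service cost 31
{S1, S4, S5}: service cost 31
Among all 10 size-3 choices, {S2, S4, S5} is lowest.

Choose S2, S4 and S5; total service cost 28.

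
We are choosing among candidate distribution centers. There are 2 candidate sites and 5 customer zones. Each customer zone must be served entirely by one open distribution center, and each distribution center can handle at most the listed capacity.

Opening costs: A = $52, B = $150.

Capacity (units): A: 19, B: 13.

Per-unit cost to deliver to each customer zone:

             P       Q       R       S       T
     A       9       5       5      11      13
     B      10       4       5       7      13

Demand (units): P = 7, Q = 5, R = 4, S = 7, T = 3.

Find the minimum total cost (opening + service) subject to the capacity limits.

Open {A, B}: P→A 9·7=63, Q→B 4·5=20, R→A 5·4=20, S→B 7·7=49, T→A 13·3=39.
Loads: A carries 14/19, B carries 12/13. Service 191; fixed 202; total 393.
Next best feasible plan costs 398.

Minimum total cost: 393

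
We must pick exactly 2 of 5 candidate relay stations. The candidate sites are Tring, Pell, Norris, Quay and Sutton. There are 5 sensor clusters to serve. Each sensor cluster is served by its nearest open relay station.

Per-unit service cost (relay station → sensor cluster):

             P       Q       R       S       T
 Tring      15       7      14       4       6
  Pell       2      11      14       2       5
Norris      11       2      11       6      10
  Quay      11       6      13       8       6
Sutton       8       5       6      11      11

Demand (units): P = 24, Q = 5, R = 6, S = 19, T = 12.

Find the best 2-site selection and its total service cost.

With exactly 2 open, each sensor cluster uses its cheapest among the chosen.
{Pell, Sutton}: P→Pell 2·24=48, Q→Sutton 5·5=25, R→Sutton 6·6=36, S→Pell 2·19=38, T→Pell 5·12=60. Service cost 207.
{Pell, Norris}: service cost 222
{Pell, Quay}: service cost 254
Among all 10 size-2 choices, {Pell, Sutton} is lowest.

Choose Pell and Sutton; total service cost 207.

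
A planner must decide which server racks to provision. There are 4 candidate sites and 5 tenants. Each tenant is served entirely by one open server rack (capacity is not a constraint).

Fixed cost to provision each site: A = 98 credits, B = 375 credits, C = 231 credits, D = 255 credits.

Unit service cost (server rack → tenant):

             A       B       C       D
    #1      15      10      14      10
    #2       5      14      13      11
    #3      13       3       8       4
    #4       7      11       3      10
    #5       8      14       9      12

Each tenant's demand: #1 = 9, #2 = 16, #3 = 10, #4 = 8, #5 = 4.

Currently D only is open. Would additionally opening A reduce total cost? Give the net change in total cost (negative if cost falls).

Current service cost with {D}: 434.
Adding A: each tenant re-picks its cheapest; new service cost 298, saving 136.
Extra fixed cost: 98. Net change = 98 − 136 = -38.
(Totals: 689 → 651.)

Yes — net change −38 (cost falls by 38).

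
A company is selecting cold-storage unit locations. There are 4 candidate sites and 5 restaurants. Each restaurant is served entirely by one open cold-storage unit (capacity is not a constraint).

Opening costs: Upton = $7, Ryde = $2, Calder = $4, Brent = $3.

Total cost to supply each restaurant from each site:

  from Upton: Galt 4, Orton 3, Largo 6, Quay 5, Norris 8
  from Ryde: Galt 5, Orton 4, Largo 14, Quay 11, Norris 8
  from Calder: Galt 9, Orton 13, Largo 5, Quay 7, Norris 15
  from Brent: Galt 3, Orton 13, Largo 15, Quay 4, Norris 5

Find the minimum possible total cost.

Minimum total cost: 30

For any fixed open set, each restaurant goes to its cheapest open site; total = fixed + service.
{Ryde, Calder, Brent}: Galt→Brent 3, Orton→Ryde 4, Largo→Calder 5, Quay→Brent 4, Norris→Brent 5. Service 21; fixed 9; total 30.
{Upton, Brent}: Galt→Brent 3, Orton→Upton 3, Largo→Upton 6, Quay→Brent 4, Norris→Brent 5. Service 21; fixed 10; total 31.
{Upton}: service 26 + fixed 7 = 33
{Upton, Ryde, Calder, Brent}: Galt→Brent 3, Orton→Upton 3, Largo→Calder 5, Quay→Brent 4, Norris→Brent 5. Service 20; fixed 16; total 36.
No other subset beats 30.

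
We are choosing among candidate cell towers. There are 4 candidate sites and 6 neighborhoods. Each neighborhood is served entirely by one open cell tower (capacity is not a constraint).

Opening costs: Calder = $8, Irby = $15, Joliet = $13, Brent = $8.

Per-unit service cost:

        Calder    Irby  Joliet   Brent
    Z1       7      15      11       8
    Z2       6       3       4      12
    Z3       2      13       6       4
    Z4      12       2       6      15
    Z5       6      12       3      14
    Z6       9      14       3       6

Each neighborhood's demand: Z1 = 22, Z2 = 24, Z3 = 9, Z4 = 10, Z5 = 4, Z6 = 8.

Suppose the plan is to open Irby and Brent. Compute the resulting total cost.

Each neighborhood is assigned to its cheapest site among the open ones.
{Irby, Brent}: Z1→Brent 8·22=176, Z2→Irby 3·24=72, Z3→Brent 4·9=36, Z4→Irby 2·10=20, Z5→Irby 12·4=48, Z6→Brent 6·8=48. Service 400; fixed 23; total 423.

Total cost: 423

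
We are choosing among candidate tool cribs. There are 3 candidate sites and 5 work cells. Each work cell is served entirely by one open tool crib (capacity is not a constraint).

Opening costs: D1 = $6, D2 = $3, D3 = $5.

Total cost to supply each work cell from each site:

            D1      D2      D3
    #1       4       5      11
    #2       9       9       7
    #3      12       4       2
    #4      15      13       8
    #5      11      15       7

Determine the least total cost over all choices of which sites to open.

Minimum total cost: 37

For any fixed open set, each work cell goes to its cheapest open site; total = fixed + service.
{D2, D3}: #1→D2 5, #2→D3 7, #3→D3 2, #4→D3 8, #5→D3 7. Service 29; fixed 8; total 37.
{D1, D3}: #1→D1 4, #2→D3 7, #3→D3 2, #4→D3 8, #5→D3 7. Service 28; fixed 11; total 39.
{D3}: service 35 + fixed 5 = 40
{D1, D2, D3}: #1→D1 4, #2→D3 7, #3→D3 2, #4→D3 8, #5→D3 7. Service 28; fixed 14; total 42.
(All 7 nonempty subsets were checked; D2 and D3 is lowest.)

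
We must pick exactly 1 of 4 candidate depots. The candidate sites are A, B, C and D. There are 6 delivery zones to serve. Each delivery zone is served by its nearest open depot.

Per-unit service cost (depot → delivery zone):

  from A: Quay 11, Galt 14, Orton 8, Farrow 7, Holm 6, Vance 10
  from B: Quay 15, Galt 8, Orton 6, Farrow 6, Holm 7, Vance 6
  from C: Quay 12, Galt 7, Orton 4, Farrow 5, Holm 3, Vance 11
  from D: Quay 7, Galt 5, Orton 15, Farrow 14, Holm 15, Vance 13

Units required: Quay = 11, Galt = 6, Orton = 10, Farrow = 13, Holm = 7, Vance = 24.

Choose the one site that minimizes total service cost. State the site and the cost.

With exactly 1 open, each delivery zone uses its cheapest among the chosen.
{B}: Quay→B 15·11=165, Galt→B 8·6=48, Orton→B 6·10=60, Farrow→B 6·13=78, Holm→B 7·7=49, Vance→B 6·24=144. Service cost 544.
{C}: service cost 564
{A}: service cost 658
Among all 4 size-1 choices, {B} is lowest.

Choose B only; total service cost 544.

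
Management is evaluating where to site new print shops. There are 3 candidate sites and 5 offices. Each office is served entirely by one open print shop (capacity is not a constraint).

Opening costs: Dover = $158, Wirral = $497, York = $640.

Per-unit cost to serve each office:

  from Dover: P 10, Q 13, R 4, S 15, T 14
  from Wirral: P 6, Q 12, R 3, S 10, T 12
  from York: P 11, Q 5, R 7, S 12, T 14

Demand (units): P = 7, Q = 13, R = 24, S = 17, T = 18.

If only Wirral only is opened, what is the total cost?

Total cost: 1153

Each office is assigned to its cheapest site among the open ones.
{Wirral}: P→Wirral 6·7=42, Q→Wirral 12·13=156, R→Wirral 3·24=72, S→Wirral 10·17=170, T→Wirral 12·18=216. Service 656; fixed 497; total 1153.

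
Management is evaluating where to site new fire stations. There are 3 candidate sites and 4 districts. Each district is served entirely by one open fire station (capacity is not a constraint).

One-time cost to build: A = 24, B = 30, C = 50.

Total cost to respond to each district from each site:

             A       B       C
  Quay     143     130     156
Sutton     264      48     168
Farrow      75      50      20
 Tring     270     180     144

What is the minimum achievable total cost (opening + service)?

For any fixed open set, each district goes to its cheapest open site; total = fixed + service.
{B, C}: Quay→B 130, Sutton→B 48, Farrow→C 20, Tring→C 144. Service 342; fixed 80; total 422.
{B}: service 408 + fixed 30 = 438
{A, B, C}: Quay→B 130, Sutton→B 48, Farrow→C 20, Tring→C 144. Service 342; fixed 104; total 446.
{A}: service 752 + fixed 24 = 776
No other subset beats 422.

Minimum total cost: 422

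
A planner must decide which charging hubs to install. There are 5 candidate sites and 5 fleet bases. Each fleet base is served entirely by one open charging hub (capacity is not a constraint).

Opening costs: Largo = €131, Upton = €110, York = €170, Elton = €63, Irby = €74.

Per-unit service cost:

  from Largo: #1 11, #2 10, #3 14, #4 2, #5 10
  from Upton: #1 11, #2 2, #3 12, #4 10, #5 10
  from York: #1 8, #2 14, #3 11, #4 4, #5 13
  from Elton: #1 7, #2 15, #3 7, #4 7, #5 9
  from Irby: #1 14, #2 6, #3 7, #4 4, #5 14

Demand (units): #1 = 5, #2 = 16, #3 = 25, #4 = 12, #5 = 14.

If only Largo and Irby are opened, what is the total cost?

Total cost: 695

Each fleet base is assigned to its cheapest site among the open ones.
{Largo, Irby}: #1→Largo 11·5=55, #2→Irby 6·16=96, #3→Irby 7·25=175, #4→Largo 2·12=24, #5→Largo 10·14=140. Service 490; fixed 205; total 695.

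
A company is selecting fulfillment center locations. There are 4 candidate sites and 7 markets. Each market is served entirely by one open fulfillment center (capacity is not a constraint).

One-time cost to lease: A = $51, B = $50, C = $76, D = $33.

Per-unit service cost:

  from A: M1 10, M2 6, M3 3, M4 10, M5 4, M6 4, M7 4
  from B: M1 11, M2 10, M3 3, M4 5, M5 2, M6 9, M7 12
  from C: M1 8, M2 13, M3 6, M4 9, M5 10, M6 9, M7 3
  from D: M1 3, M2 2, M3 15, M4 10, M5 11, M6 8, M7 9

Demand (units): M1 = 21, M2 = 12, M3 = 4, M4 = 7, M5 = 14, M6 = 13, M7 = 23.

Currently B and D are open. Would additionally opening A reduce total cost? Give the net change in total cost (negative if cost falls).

Yes — net change −116 (cost falls by 116).

Current service cost with {B, D}: 473.
Adding A: each market re-picks its cheapest; new service cost 306, saving 167.
Extra fixed cost: 51. Net change = 51 − 167 = -116.
(Totals: 556 → 440.)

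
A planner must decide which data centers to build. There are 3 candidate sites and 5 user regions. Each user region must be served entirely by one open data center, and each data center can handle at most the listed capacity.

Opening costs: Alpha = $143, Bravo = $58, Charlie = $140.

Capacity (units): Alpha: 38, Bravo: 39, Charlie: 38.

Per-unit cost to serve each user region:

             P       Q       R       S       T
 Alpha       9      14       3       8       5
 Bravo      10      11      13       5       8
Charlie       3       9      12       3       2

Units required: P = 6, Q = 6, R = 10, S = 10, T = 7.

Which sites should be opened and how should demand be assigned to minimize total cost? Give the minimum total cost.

Minimum total cost: 420

Open {Bravo}: P→Bravo 10·6=60, Q→Bravo 11·6=66, R→Bravo 13·10=130, S→Bravo 5·10=50, T→Bravo 8·7=56.
Loads: Bravo carries 39/39. Service 362; fixed 58; total 420.
Next best feasible plan costs 429.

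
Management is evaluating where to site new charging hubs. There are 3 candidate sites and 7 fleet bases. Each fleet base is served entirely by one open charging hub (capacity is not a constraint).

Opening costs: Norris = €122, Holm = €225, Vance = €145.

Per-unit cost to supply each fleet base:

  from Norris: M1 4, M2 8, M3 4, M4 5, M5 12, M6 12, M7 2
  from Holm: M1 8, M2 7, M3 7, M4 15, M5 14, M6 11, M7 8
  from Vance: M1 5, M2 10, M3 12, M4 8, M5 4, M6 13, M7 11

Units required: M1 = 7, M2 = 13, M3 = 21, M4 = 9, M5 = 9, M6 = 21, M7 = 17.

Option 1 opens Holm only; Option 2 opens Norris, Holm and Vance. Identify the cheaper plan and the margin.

Option 2 is cheaper by 106.

Option 1: {Holm}: M1→Holm 8·7=56, M2→Holm 7·13=91, M3→Holm 7·21=147, M4→Holm 15·9=135, M5→Holm 14·9=126, M6→Holm 11·21=231, M7→Holm 8·17=136. Service 922; fixed 225; total 1147.
Option 2: {Norris, Holm, Vance}: M1→Norris 4·7=28, M2→Holm 7·13=91, M3→Norris 4·21=84, M4→Norris 5·9=45, M5→Vance 4·9=36, M6→Holm 11·21=231, M7→Norris 2·17=34. Service 549; fixed 492; total 1041.
Difference: |1147 − 1041| = 106.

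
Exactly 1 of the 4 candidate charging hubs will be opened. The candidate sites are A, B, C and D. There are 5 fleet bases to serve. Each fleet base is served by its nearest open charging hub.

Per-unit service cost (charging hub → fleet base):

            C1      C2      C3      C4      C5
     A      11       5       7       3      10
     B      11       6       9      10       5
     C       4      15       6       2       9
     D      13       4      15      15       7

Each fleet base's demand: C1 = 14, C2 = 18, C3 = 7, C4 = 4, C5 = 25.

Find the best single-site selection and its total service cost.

With exactly 1 open, each fleet base uses its cheapest among the chosen.
{B}: C1→B 11·14=154, C2→B 6·18=108, C3→B 9·7=63, C4→B 10·4=40, C5→B 5·25=125. Service cost 490.
{A}: service cost 555
{D}: service cost 594
Among all 4 size-1 choices, {B} is lowest.

Choose B only; total service cost 490.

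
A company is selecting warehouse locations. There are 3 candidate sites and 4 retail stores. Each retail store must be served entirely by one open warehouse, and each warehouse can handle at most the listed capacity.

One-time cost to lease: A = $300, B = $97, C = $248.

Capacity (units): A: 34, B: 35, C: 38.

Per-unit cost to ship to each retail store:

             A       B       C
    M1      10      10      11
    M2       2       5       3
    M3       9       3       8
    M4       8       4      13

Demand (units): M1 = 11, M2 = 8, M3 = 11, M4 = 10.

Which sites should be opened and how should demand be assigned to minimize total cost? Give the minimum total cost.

Minimum total cost: 552

Open {B, C}: M1→B 10·11=110, M2→C 3·8=24, M3→B 3·11=33, M4→B 4·10=40.
Loads: B carries 32/35, C carries 8/38. Service 207; fixed 345; total 552.
Next best feasible plan costs 563.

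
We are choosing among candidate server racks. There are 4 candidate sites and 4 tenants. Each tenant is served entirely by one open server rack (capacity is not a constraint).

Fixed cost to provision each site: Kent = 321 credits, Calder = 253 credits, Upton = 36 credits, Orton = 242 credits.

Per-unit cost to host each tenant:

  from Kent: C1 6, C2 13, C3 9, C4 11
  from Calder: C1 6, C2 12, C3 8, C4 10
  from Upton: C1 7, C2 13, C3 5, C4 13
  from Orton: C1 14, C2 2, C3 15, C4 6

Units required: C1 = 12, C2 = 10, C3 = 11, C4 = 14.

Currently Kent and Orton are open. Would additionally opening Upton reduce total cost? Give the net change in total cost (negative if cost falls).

Current service cost with {Kent, Orton}: 275.
Adding Upton: each tenant re-picks its cheapest; new service cost 231, saving 44.
Extra fixed cost: 36. Net change = 36 − 44 = -8.
(Totals: 838 → 830.)

Yes — net change −8 (cost falls by 8).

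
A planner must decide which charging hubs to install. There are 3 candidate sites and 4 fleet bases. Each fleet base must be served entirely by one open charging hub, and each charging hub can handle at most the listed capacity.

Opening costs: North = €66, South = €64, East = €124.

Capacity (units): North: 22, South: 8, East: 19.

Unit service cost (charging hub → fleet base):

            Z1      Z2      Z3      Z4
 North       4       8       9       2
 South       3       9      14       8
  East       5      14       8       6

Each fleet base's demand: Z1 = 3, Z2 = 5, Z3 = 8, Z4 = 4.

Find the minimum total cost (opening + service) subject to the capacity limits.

Minimum total cost: 198

Open {North}: Z1→North 4·3=12, Z2→North 8·5=40, Z3→North 9·8=72, Z4→North 2·4=8.
Loads: North carries 20/22. Service 132; fixed 66; total 198.
Next best feasible plan costs 259.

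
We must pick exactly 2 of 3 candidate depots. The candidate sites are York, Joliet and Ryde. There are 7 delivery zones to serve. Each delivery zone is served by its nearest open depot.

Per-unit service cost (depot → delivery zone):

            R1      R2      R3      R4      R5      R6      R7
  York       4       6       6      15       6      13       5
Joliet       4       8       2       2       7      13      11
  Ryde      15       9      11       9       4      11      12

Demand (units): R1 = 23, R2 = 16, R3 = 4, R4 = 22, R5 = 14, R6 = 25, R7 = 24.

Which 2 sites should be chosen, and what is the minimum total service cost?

Choose York and Joliet; total service cost 769.

With exactly 2 open, each delivery zone uses its cheapest among the chosen.
{York, Joliet}: R1→York 4·23=92, R2→York 6·16=96, R3→Joliet 2·4=8, R4→Joliet 2·22=44, R5→York 6·14=84, R6→York 13·25=325, R7→York 5·24=120. Service cost 769.
{York, Ryde}: service cost 861
{Joliet, Ryde}: service cost 867
Among all 3 size-2 choices, {York, Joliet} is lowest.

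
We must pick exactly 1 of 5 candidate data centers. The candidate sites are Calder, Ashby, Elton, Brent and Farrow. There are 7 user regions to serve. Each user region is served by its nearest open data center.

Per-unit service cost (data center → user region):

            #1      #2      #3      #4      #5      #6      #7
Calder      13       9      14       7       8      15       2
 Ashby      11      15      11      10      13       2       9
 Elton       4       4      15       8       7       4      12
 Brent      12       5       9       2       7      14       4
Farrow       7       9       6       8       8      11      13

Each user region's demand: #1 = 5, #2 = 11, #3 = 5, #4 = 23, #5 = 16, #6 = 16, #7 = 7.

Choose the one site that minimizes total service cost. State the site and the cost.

Choose Brent only; total service cost 570.

With exactly 1 open, each user region uses its cheapest among the chosen.
{Brent}: #1→Brent 12·5=60, #2→Brent 5·11=55, #3→Brent 9·5=45, #4→Brent 2·23=46, #5→Brent 7·16=112, #6→Brent 14·16=224, #7→Brent 4·7=28. Service cost 570.
{Elton}: service cost 583
{Farrow}: service cost 743
Among all 5 size-1 choices, {Brent} is lowest.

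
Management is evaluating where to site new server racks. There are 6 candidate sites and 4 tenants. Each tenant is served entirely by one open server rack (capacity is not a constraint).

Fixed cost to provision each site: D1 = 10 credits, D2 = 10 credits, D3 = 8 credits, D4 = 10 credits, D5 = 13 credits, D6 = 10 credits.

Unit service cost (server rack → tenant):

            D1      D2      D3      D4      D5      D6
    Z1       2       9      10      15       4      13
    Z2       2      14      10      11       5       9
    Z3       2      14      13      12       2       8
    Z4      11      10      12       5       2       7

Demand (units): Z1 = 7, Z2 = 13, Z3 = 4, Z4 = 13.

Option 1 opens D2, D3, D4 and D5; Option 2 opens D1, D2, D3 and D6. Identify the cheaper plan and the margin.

Option 1 is cheaper by 9.

Option 1: {D2, D3, D4, D5}: Z1→D5 4·7=28, Z2→D5 5·13=65, Z3→D5 2·4=8, Z4→D5 2·13=26. Service 127; fixed 41; total 168.
Option 2: {D1, D2, D3, D6}: Z1→D1 2·7=14, Z2→D1 2·13=26, Z3→D1 2·4=8, Z4→D6 7·13=91. Service 139; fixed 38; total 177.
Difference: |168 − 177| = 9.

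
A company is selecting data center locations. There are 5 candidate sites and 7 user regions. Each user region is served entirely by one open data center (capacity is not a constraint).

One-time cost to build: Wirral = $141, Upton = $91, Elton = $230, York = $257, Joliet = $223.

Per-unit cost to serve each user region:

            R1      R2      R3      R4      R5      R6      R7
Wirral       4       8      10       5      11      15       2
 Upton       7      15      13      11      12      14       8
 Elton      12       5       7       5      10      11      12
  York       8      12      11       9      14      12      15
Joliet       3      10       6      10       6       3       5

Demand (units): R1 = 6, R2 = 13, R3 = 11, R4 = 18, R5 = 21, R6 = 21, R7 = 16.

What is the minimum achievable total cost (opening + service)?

Minimum total cost: 863

For any fixed open set, each user region goes to its cheapest open site; total = fixed + service.
{Wirral, Joliet}: R1→Joliet 3·6=18, R2→Wirral 8·13=104, R3→Joliet 6·11=66, R4→Wirral 5·18=90, R5→Joliet 6·21=126, R6→Joliet 3·21=63, R7→Wirral 2·16=32. Service 499; fixed 364; total 863.
{Joliet}: service 663 + fixed 223 = 886
{Wirral, Upton, Joliet}: R1→Joliet 3·6=18, R2→Wirral 8·13=104, R3→Joliet 6·11=66, R4→Wirral 5·18=90, R5→Joliet 6·21=126, R6→Joliet 3·21=63, R7→Wirral 2·16=32. Service 499; fixed 455; total 954.
{Wirral, Upton, Elton, York, Joliet}: service 460 + fixed 942 = 1402
No other subset beats 863.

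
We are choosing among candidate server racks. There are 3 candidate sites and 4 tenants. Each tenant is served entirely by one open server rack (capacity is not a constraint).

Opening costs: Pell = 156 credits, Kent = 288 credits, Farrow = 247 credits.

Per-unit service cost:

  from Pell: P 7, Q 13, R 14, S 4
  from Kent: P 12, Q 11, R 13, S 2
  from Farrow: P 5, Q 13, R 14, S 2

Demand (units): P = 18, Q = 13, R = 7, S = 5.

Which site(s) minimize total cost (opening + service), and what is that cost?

For any fixed open set, each tenant goes to its cheapest open site; total = fixed + service.
{Pell}: P→Pell 7·18=126, Q→Pell 13·13=169, R→Pell 14·7=98, S→Pell 4·5=20. Service 413; fixed 156; total 569.
{Farrow}: service 367 + fixed 247 = 614
{Kent}: P→Kent 12·18=216, Q→Kent 11·13=143, R→Kent 13·7=91, S→Kent 2·5=10. Service 460; fixed 288; total 748.
{Pell, Kent, Farrow}: P→Farrow 5·18=90, Q→Kent 11·13=143, R→Kent 13·7=91, S→Kent 2·5=10. Service 334; fixed 691; total 1025.
No other subset beats 569.

Open Pell only; minimum total cost 569.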